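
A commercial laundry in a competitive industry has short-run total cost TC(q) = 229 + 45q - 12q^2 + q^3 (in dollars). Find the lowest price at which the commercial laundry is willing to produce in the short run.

The firm shuts down when price falls below the minimum of average variable cost. AVC = VC/q = 45 - 12q + q^2.
dAVC/dq = -12 + 2q = 0 gives q = 6. min AVC = 45 - 12·6 + 6^2 = 9.
So the shutdown price is $9.

$9 per unit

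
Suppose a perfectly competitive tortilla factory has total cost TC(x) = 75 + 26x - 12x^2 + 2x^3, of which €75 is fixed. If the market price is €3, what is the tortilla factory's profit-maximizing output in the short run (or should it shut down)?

Strip out fixed cost: VC = 26x - 12x^2 + 2x^3. Then AVC = 26 - 12x + 2x^2 and MC = 26 - 24x + 6x^2.
AVC hits its minimum where MC = AVC, at x = 3, giving min AVC = 26 - 12·3 + 2·3^2 = €8.
P = €3 lies below min AVC = €8; no output level covers variable cost.
The firm minimizes its loss by shutting down and losing only its fixed cost of €75.

Shut down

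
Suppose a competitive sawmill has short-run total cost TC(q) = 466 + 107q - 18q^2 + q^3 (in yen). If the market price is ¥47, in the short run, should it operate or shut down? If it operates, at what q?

Produce at q = 10

From TC, MC = TC'(q) = 107 - 36q + 3q^2 and AVC = VC/q = 107 - 18q + q^2.
AVC is minimized where dAVC/dq = -18 + 2q = 0, at q = 9; min AVC = 107 - 18·9 + 9^2 = ¥26.
P = ¥47 exceeds min AVC = ¥26, so the firm stays open.
Set P = MC: 47 = 107 - 36q + 3q^2 → 60 - 36q + 3q^2 = 0. The roots are q = 2 and q = 10; the profit-maximizing output is on the rising part of MC, so q* = 10.
Check: AVC at q = 10 is ¥27 ≤ P, so revenue covers variable cost.
Profit = P·q − TC = 47·10 − 736 = -¥266, a loss, but smaller than the ¥466 fixed cost the firm would lose by shutting down.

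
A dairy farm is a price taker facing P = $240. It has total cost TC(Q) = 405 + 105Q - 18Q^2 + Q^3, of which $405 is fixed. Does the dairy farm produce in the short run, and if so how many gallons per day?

Produce at Q = 15

Variable cost is VC = 105Q - 18Q^2 + Q^3, so AVC = VC/Q = 105 - 18Q + Q^2 and MC = dTC/dQ = 105 - 36Q + 3Q^2.
The AVC parabola has its vertex at Q = 18/2 = 9, where AVC = 105 - 18·9 + 9^2 = $24.
P = $240 exceeds min AVC = $24, so the firm stays open.
P = MC gives -135 - 36Q + 3Q^2 = 0, with roots -3 and 15. Take the larger (rising MC): Q* = 15.
Check: AVC at Q = 15 is $60 ≤ P, so revenue covers variable cost.
Profit = P·Q − TC = 240·15 − 1305 = $2295.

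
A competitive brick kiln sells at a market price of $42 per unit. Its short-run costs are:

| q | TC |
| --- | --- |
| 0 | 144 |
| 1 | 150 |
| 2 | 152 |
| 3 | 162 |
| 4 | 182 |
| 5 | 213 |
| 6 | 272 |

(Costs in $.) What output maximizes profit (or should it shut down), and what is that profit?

q = 5; profit = -$3

Compute π = P·q − TC at each output: q=0: -144; q=1: -108; q=2: -68; q=3: -36; q=4: -14; q=5: -3; q=6: -20.
Profit is maximized at q = 5. AVC there is 69/5 = $13.80 ≤ P, so producing beats shutting down (which would give -$144).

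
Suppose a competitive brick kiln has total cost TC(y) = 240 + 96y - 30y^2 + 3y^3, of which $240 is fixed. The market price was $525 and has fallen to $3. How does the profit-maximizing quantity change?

AVC = 96 - 30y + 3y^2, minimized at y = 5 where min AVC = $21. MC = 96 - 60y + 9y^2.
At P = $525 ≥ min AVC, set P = MC on the rising branch: y = 11.
At P = $3 < min AVC = $21, price no longer covers variable cost at any output, so the firm shuts down: y = 0.

Output falls from 11 to 0 (the firm shuts down)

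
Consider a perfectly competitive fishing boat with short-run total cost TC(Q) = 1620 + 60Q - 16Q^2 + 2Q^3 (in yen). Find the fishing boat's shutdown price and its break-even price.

Shutdown price = ¥28; break-even price = ¥258

Shutdown price = min AVC. AVC = 60 - 16Q + 2Q^2, with vertex at Q = 4 and minimum ¥28.
ATC = 1620/Q + 60 - 16Q + 2Q^2. Setting dATC/dQ = −1620/Q^2 − 16 + 4Q = 0 gives Q = 9 (since 4·9^3 − 16·9^2 = 1620).
min ATC = 1620/9 + 60 − 16·9 + 2·9^2 = ¥258. That is the break-even price.
For ¥28 ≤ P < ¥258 the firm produces at a loss; below ¥28 it shuts down.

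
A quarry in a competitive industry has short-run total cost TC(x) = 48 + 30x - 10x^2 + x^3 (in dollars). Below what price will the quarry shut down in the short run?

The shutdown price is the minimum of AVC. VC = 30x - 10x^2 + x^3, so AVC = 30 - 10x + x^2.
dAVC/dx = -10 + 2x = 0 gives x = 5. min AVC = 30 - 10·5 + 5^2 = 5.
So the shutdown price is $5.

$5 per unit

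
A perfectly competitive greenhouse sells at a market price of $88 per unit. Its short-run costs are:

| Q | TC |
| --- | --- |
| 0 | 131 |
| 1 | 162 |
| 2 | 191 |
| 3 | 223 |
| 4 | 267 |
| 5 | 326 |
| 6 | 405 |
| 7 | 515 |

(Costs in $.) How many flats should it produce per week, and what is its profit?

Compute π = P·Q − TC at each output: Q=0: -131; Q=1: -74; Q=2: -15; Q=3: 41; Q=4: 85; Q=5: 114; Q=6: 123; Q=7: 101.
Profit is maximized at Q = 6. AVC there is 274/6 = $45.67 ≤ P, so producing beats shutting down (which would give -$131).

Q = 6; profit = $123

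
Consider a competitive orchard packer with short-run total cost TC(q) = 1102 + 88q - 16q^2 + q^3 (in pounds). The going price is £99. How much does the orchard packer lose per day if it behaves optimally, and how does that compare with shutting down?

Profit = -£376 at q = 11

AVC = 88 - 16q + q^2 has its minimum £24 at q = 8; price £99 clears that bar, so the firm operates.
MC = 88 - 32q + 3q^2. Setting P = MC and taking the root on the rising branch gives q* = 11.
TR = 99·11 = 1089. TC = 1102 + 363 = 1465. Profit = 1089 − 1465 = -£376.
That loss of £376 beats the £1102 the firm would lose by shutting down; producing recovers £726 of fixed cost.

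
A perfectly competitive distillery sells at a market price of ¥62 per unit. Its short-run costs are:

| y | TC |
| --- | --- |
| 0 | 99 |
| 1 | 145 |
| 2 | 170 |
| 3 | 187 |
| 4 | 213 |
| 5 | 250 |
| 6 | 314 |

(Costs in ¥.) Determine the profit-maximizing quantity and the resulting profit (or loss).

Compute π = P·y − TC at each output: y=0: -99; y=1: -83; y=2: -46; y=3: -1; y=4: 35; y=5: 60; y=6: 58.
Profit is maximized at y = 5. AVC there is 151/5 = ¥30.20 ≤ P, so producing beats shutting down (which would give -¥99).

y = 5; profit = ¥60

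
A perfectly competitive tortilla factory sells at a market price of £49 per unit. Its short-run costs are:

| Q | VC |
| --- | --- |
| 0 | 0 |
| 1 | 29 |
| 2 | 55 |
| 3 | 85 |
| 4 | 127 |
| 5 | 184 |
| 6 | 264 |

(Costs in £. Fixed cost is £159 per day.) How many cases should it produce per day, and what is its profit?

Q = 4; profit = -£90

Compute π = P·Q − TC at each output: Q=0: -159; Q=1: -139; Q=2: -116; Q=3: -97; Q=4: -90; Q=5: -98; Q=6: -129.
Profit is maximized at Q = 4. AVC there is 127/4 = £31.75 ≤ P, so producing beats shutting down (which would give -£159).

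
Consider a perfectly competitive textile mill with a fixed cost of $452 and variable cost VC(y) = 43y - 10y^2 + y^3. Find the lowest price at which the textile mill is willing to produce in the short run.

$18 per unit

The firm shuts down when price falls below the minimum of average variable cost. AVC = VC/y = 43 - 10y + y^2.
At the minimum of AVC, MC = AVC. MC = 43 - 20y + 3y^2; setting MC = AVC gives 2y^2 - 10y = 0, so y = 5. min AVC = 18.
So the shutdown price is $18.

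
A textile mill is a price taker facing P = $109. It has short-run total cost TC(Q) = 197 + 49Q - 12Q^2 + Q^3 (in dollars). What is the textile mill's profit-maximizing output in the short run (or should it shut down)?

Produce at Q = 10

From TC, MC = TC'(Q) = 49 - 24Q + 3Q^2 and AVC = VC/Q = 49 - 12Q + Q^2.
The AVC parabola has its vertex at Q = 12/2 = 6, where AVC = 49 - 12·6 + 6^2 = $13.
Because $109 ≥ $13, revenue can cover variable cost; the firm operates.
Set P = MC: 109 = 49 - 24Q + 3Q^2 → -60 - 24Q + 3Q^2 = 0. The roots are Q = -2 and Q = 10; the profit-maximizing output is on the rising part of MC, so Q* = 10.
Check: AVC at Q = 10 is $29 ≤ P, so revenue covers variable cost.
Profit = P·Q − TC = 109·10 − 487 = $603.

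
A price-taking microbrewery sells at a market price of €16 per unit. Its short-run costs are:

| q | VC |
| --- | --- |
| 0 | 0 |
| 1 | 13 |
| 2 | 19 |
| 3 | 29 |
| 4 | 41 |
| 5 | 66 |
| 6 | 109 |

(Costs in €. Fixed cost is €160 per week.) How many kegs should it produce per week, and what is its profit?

q = 4; profit = -€137

Compute π = P·q − TC at each output: q=0: -160; q=1: -157; q=2: -147; q=3: -141; q=4: -137; q=5: -146; q=6: -173.
Profit is maximized at q = 4. AVC there is 41/4 = €10.25 ≤ P, so producing beats shutting down (which would give -€160).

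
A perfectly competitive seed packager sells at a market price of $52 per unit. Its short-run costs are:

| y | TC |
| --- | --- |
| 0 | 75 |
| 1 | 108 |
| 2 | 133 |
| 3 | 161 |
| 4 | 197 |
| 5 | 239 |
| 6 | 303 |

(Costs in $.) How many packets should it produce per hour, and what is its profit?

y = 5; profit = $21

Tabulate TR − TC: y=0: -75; y=1: -56; y=2: -29; y=3: -5; y=4: 11; y=5: 21; y=6: 9.
Profit is maximized at y = 5. AVC there is 164/5 = $32.80 ≤ P, so producing beats shutting down (which would give -$75).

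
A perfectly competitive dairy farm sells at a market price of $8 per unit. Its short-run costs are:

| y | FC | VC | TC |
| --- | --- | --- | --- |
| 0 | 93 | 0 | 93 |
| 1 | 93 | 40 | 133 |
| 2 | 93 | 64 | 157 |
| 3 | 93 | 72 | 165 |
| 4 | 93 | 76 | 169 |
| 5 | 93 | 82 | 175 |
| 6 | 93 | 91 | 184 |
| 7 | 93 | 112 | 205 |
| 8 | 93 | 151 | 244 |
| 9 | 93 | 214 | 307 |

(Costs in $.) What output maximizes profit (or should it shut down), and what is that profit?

Profit at each row (π = 8y − TC): y=0: -93; y=1: -125; y=2: -141; y=3: -141; y=4: -137; y=5: -135; y=6: -136; y=7: -149; y=8: -180; y=9: -235.
Profit is highest at y = 0. Equivalently, the lowest AVC in the table is 91/6 ≈ $15.17 at y = 6, and P = $8 falls below it — price never covers variable cost, so the firm shuts down and loses only its fixed cost.

y = 0 (shut down); profit = -$93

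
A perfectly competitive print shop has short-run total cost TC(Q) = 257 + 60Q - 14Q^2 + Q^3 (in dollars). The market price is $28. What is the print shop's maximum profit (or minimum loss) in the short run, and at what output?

AVC = 60 - 14Q + Q^2 has its minimum $11 at Q = 7; price $28 clears that bar, so the firm operates.
MC = 60 - 28Q + 3Q^2. Setting P = MC and taking the root on the rising branch gives Q* = 8.
TR = 28·8 = 224. TC = 257 + 96 = 353. Profit = 224 − 353 = -$129.
Shutting down would mean losing the fixed cost of $257, so operating at a loss of $129 is better by $128.

Profit = -$129 at Q = 8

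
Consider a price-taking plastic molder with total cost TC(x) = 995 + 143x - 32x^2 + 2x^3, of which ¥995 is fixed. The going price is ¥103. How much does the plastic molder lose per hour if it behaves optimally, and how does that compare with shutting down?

AVC = 143 - 32x + 2x^2 has its minimum ¥15 at x = 8; price ¥103 clears that bar, so the firm operates.
MC = 143 - 64x + 6x^2. Setting P = MC and taking the root on the rising branch gives x* = 10.
TR = 103·10 = 1030. TC = 995 + 230 = 1225. Profit = 1030 − 1225 = -¥195.
Shutting down would mean losing the fixed cost of ¥995, so operating at a loss of ¥195 is better by ¥800.

Profit = -¥195 at x = 10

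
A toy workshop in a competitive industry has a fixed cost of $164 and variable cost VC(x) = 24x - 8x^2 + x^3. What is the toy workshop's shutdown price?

The firm shuts down when price falls below the minimum of average variable cost. AVC = VC/x = 24 - 8x + x^2.
At the minimum of AVC, MC = AVC. MC = 24 - 16x + 3x^2; setting MC = AVC gives 2x^2 - 8x = 0, so x = 4. min AVC = 8.
So the shutdown price is $8.

$8 per unit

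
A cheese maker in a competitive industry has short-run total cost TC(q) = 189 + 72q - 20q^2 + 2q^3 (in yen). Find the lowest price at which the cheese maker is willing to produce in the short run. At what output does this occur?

¥22 per unit, at q = 5

Short-run supply begins at min AVC. From VC = 72q - 20q^2 + 2q^3, AVC = 72 - 20q + 2q^2.
dAVC/dq = -20 + 4q = 0 gives q = 5. min AVC = 72 - 20·5 + 2·5^2 = 22.
So the shutdown price is ¥22.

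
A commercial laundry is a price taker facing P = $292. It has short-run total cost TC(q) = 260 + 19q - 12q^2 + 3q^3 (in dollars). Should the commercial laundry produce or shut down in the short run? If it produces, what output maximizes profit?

Produce at q = 7

Strip out fixed cost: VC = 19q - 12q^2 + 3q^3. Then AVC = 19 - 12q + 3q^2 and MC = 19 - 24q + 9q^2.
AVC is minimized where dAVC/dq = -12 + 6q = 0, at q = 2; min AVC = 19 - 12·2 + 3·2^2 = $7.
Because $292 ≥ $7, revenue can cover variable cost; the firm operates.
Solving P = MC: -273 - 24q + 9q^2 = 0 ⇒ q = -13/3 or 7. On the upward-sloping branch, q* = 7.
Check: AVC at q = 7 is $82 ≤ P, so revenue covers variable cost.
Profit = P·q − TC = 292·7 − 834 = $1210.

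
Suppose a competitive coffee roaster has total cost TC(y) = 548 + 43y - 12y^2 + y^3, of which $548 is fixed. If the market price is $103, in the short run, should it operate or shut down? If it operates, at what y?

From TC, MC = TC'(y) = 43 - 24y + 3y^2 and AVC = VC/y = 43 - 12y + y^2.
AVC hits its minimum where MC = AVC, at y = 6, giving min AVC = 43 - 12·6 + 6^2 = $7.
Because $103 ≥ $7, revenue can cover variable cost; the firm operates.
P = MC gives -60 - 24y + 3y^2 = 0, with roots -2 and 10. Take the larger (rising MC): y* = 10.
Check: AVC at y = 10 is $23 ≤ P, so revenue covers variable cost.
Profit = P·y − TC = 103·10 − 778 = $252.

Produce at y = 10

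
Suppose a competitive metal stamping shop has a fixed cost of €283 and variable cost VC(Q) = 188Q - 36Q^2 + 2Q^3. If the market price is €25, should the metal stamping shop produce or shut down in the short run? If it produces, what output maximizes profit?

From TC, MC = TC'(Q) = 188 - 72Q + 6Q^2 and AVC = VC/Q = 188 - 36Q + 2Q^2.
AVC is minimized where dAVC/dQ = -36 + 4Q = 0, at Q = 9; min AVC = 188 - 36·9 + 2·9^2 = €26.
With P < min AVC (€25 < €26), every unit sold adds to the loss.
The firm minimizes its loss by shutting down and losing only its fixed cost of €283.

Shut down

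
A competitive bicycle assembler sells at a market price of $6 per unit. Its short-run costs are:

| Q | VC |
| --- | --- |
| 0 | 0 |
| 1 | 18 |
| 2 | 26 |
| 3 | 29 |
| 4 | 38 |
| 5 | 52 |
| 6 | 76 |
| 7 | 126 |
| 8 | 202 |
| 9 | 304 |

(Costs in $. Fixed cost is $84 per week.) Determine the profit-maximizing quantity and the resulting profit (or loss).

Profit at each row (π = 6Q − TC): Q=0: -84; Q=1: -96; Q=2: -98; Q=3: -95; Q=4: -98; Q=5: -106; Q=6: -124; Q=7: -168; Q=8: -238; Q=9: -334.
Profit is highest at Q = 0. Equivalently, the lowest AVC in the table is 38/4 ≈ $9.50 at Q = 4, and P = $6 falls below it — price never covers variable cost, so the firm shuts down and loses only its fixed cost.

Q = 0 (shut down); profit = -$84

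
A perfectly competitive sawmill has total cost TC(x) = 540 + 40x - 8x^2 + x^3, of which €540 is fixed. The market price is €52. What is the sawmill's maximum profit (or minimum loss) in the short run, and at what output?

Profit = -€396 at x = 6

AVC = 40 - 8x + x^2; min AVC = €24 at x = 4. Since P = €52 ≥ min AVC, the firm produces.
MC = 40 - 16x + 3x^2. Setting P = MC and taking the root on the rising branch gives x* = 6.
TR = 52·6 = 312. TC = 540 + 168 = 708. Profit = 312 − 708 = -€396.
That loss of €396 beats the €540 the firm would lose by shutting down; producing recovers €144 of fixed cost.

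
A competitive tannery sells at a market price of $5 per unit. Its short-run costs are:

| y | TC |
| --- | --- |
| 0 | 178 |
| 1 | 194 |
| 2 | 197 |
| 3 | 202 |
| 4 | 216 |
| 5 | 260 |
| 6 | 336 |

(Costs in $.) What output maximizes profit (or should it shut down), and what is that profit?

y = 0 (shut down); profit = -$178

Tabulate TR − TC: y=0: -178; y=1: -189; y=2: -187; y=3: -187; y=4: -196; y=5: -235; y=6: -306.
Profit is highest at y = 0. Equivalently, the lowest AVC in the table is 24/3 ≈ $8 at y = 3, and P = $5 falls below it — price never covers variable cost, so the firm shuts down and loses only its fixed cost.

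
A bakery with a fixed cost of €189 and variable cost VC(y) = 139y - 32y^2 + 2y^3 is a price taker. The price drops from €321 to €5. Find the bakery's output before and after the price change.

Output falls from 13 to 0 (the firm shuts down)

AVC = 139 - 32y + 2y^2, minimized at y = 8 where min AVC = €11. MC = 139 - 64y + 6y^2.
At P = €321 ≥ min AVC, set P = MC on the rising branch: y = 13.
At P = €5 < min AVC = €11, price no longer covers variable cost at any output, so the firm shuts down: y = 0.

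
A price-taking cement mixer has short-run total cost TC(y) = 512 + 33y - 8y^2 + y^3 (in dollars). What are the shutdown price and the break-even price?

Shutdown price = min AVC. AVC = 33 - 8y + y^2, with vertex at y = 4 and minimum $17.
ATC = 512/y + 33 - 8y + y^2. Setting dATC/dy = −512/y^2 − 8 + 2y = 0 gives y = 8 (since 2·8^3 − 8·8^2 = 512).
min ATC = 512/8 + 33 − 8·8 + 8^2 = $97. That is the break-even price.
Between these two prices the firm operates at a loss; above $97 it earns a profit.

Shutdown price = $17; break-even price = $97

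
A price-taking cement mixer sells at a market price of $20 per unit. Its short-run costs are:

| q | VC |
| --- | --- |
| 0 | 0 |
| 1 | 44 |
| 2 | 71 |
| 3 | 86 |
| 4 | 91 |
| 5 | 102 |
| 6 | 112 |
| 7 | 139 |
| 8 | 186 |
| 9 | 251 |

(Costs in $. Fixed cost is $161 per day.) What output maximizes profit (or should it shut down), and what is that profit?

Tabulate TR − TC: q=0: -161; q=1: -185; q=2: -192; q=3: -187; q=4: -172; q=5: -163; q=6: -153; q=7: -160; q=8: -187; q=9: -232.
Profit is maximized at q = 6. AVC there is 112/6 = $18.67 ≤ P, so producing beats shutting down (which would give -$161).

q = 6; profit = -$153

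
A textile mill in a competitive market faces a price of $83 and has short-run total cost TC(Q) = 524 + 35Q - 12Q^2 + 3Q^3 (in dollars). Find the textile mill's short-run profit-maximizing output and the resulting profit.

AVC = 35 - 12Q + 3Q^2 has its minimum $23 at Q = 2; price $83 clears that bar, so the firm operates.
MC = 35 - 24Q + 9Q^2. Setting P = MC and taking the root on the rising branch gives Q* = 4.
TR = 83·4 = 332. TC = 524 + 140 = 664. Profit = 332 − 664 = -$332.
Shutting down would mean losing the fixed cost of $524, so operating at a loss of $332 is better by $192.

Profit = -$332 at Q = 4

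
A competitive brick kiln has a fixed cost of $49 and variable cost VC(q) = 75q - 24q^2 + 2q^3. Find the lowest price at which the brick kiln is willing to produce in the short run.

The shutdown price is the minimum of AVC. VC = 75q - 24q^2 + 2q^3, so AVC = 75 - 24q + 2q^2.
dAVC/dq = -24 + 4q = 0 gives q = 6. min AVC = 75 - 24·6 + 2·6^2 = 3.
The firm shuts down for any P below $3.

$3 per unit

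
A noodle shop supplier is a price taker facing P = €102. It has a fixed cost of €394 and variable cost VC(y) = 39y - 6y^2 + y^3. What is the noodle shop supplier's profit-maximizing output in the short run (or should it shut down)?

Produce at y = 7

From TC, MC = TC'(y) = 39 - 12y + 3y^2 and AVC = VC/y = 39 - 6y + y^2.
The AVC parabola has its vertex at y = 6/2 = 3, where AVC = 39 - 6·3 + 3^2 = €30.
P = €102 exceeds min AVC = €30, so the firm stays open.
Solving P = MC: -63 - 12y + 3y^2 = 0 ⇒ y = -3 or 7. On the upward-sloping branch, y* = 7.
Check: AVC at y = 7 is €46 ≤ P, so revenue covers variable cost.
Profit = P·y − TC = 102·7 − 716 = -€2, a loss, but smaller than the €394 fixed cost the firm would lose by shutting down.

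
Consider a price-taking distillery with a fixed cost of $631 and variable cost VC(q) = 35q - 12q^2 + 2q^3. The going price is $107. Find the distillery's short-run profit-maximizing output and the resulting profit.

AVC = 35 - 12q + 2q^2; min AVC = $17 at q = 3. Since P = $107 ≥ min AVC, the firm produces.
MC = 35 - 24q + 6q^2. Setting P = MC and taking the root on the rising branch gives q* = 6.
TR = 107·6 = 642. TC = 631 + 210 = 841. Profit = 642 − 841 = -$199.
Shutting down would mean losing the fixed cost of $631, so operating at a loss of $199 is better by $432.

Profit = -$199 at q = 6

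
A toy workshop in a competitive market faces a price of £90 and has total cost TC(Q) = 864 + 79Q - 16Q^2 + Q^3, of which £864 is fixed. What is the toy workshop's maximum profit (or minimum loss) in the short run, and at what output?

Profit = -£138 at Q = 11

AVC = 79 - 16Q + Q^2; min AVC = £15 at Q = 8. Since P = £90 ≥ min AVC, the firm produces.
With MC = 79 - 32Q + 3Q^2, P = MC on the upward-sloping part at Q* = 11.
TR = 90·11 = 990. TC = 864 + 264 = 1128. Profit = 990 − 1128 = -£138.
That loss of £138 beats the £864 the firm would lose by shutting down; producing recovers £726 of fixed cost.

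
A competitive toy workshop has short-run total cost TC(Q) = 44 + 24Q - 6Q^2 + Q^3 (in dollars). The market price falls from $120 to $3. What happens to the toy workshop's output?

Output falls from 8 to 0 (the firm shuts down)

MC = 24 - 12Q + 3Q^2; the shutdown threshold is min AVC = $15 (at Q = 3).
With P = $120 above the shutdown price, P = MC gives Q = 8.
At P = $3 < min AVC = $15, price no longer covers variable cost at any output, so the firm shuts down: Q = 0.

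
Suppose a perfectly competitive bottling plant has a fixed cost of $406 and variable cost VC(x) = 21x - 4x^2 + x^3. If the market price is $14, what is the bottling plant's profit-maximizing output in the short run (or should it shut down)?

Shut down

From TC, MC = TC'(x) = 21 - 8x + 3x^2 and AVC = VC/x = 21 - 4x + x^2.
The AVC parabola has its vertex at x = 4/2 = 2, where AVC = 21 - 4·2 + 2^2 = $17.
Since P = $14 < min AVC = $17, price fails to cover variable cost at any output.
The firm minimizes its loss by shutting down and losing only its fixed cost of $406.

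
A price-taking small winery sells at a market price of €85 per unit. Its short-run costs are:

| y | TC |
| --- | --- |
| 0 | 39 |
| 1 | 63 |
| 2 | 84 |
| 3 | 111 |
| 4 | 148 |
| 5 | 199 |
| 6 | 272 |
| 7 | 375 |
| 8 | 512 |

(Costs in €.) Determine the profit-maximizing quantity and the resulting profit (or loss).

y = 6; profit = €238

Profit at each row (π = 85y − TC): y=0: -39; y=1: 22; y=2: 86; y=3: 144; y=4: 192; y=5: 226; y=6: 238; y=7: 220; y=8: 168.
Profit is maximized at y = 6. AVC there is 233/6 = €38.83 ≤ P, so producing beats shutting down (which would give -€39).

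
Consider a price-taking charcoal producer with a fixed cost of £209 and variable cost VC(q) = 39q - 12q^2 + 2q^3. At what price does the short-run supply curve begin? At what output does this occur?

The shutdown price is the minimum of AVC. VC = 39q - 12q^2 + 2q^3, so AVC = 39 - 12q + 2q^2.
dAVC/dq = -12 + 4q = 0 gives q = 3. min AVC = 39 - 12·3 + 2·3^2 = 21.
So the shutdown price is £21.

£21 per unit, at q = 3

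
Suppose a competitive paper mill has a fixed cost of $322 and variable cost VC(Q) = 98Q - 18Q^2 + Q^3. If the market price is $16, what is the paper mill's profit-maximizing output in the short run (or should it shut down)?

Shut down

Strip out fixed cost: VC = 98Q - 18Q^2 + Q^3. Then AVC = 98 - 18Q + Q^2 and MC = 98 - 36Q + 3Q^2.
The AVC parabola has its vertex at Q = 18/2 = 9, where AVC = 98 - 18·9 + 9^2 = $17.
With P < min AVC ($16 < $17), every unit sold adds to the loss.
The firm minimizes its loss by shutting down and losing only its fixed cost of $322.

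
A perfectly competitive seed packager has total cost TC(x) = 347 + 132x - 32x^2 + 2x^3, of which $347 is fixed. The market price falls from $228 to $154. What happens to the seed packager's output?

MC = 132 - 64x + 6x^2; the shutdown threshold is min AVC = $4 (at x = 8).
With P = $228 above the shutdown price, P = MC gives x = 12.
At P = $154 ≥ min AVC, set P = MC: x = 11. The firm stays open but cuts output.

Output falls from 12 to 11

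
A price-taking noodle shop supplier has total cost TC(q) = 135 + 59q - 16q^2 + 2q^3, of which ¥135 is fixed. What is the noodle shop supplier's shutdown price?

Short-run supply begins at min AVC. From VC = 59q - 16q^2 + 2q^3, AVC = 59 - 16q + 2q^2.
dAVC/dq = -16 + 4q = 0 gives q = 4. min AVC = 59 - 16·4 + 2·4^2 = 27.
For P < ¥27 the firm produces nothing.

¥27 per unit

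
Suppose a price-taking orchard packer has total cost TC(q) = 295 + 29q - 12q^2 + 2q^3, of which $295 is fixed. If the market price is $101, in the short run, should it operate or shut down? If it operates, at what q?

Produce at q = 6

From TC, MC = TC'(q) = 29 - 24q + 6q^2 and AVC = VC/q = 29 - 12q + 2q^2.
AVC is minimized where dAVC/dq = -12 + 4q = 0, at q = 3; min AVC = 29 - 12·3 + 2·3^2 = $11.
Since P = $101 ≥ min AVC = $11, price covers variable cost and the firm should produce.
P = MC gives -72 - 24q + 6q^2 = 0, with roots -2 and 6. Take the larger (rising MC): q* = 6.
Check: AVC at q = 6 is $29 ≤ P, so revenue covers variable cost.
Profit = P·q − TC = 101·6 − 469 = $137.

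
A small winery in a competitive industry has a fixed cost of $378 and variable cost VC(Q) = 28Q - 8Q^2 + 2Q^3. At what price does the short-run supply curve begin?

The shutdown price is the minimum of AVC. VC = 28Q - 8Q^2 + 2Q^3, so AVC = 28 - 8Q + 2Q^2.
At the minimum of AVC, MC = AVC. MC = 28 - 16Q + 6Q^2; setting MC = AVC gives 4Q^2 - 8Q = 0, so Q = 2. min AVC = 20.
For P < $20 the firm produces nothing.

$20 per unit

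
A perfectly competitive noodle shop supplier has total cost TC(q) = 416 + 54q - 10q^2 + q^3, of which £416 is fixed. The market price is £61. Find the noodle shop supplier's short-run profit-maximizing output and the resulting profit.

AVC = 54 - 10q + q^2 has its minimum £29 at q = 5; price £61 clears that bar, so the firm operates.
MC = 54 - 20q + 3q^2. Setting P = MC and taking the root on the rising branch gives q* = 7.
TR = 61·7 = 427. TC = 416 + 231 = 647. Profit = 427 − 647 = -£220.
By producing, the firm covers all variable cost plus £196 of fixed cost; shutting down would lose the full £416.

Profit = -£220 at q = 7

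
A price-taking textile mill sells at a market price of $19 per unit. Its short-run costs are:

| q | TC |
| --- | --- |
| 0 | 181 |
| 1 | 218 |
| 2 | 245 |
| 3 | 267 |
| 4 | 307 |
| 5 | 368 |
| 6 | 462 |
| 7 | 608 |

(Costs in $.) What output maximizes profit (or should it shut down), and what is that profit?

q = 0 (shut down); profit = -$181

Tabulate TR − TC: q=0: -181; q=1: -199; q=2: -207; q=3: -210; q=4: -231; q=5: -273; q=6: -348; q=7: -475.
Profit is highest at q = 0. Equivalently, the lowest AVC in the table is 86/3 ≈ $28.67 at q = 3, and P = $19 falls below it — price never covers variable cost, so the firm shuts down and loses only its fixed cost.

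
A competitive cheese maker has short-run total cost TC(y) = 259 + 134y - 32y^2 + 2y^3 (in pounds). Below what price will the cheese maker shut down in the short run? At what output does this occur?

£6 per unit, at y = 8

The shutdown price is the minimum of AVC. VC = 134y - 32y^2 + 2y^3, so AVC = 134 - 32y + 2y^2.
dAVC/dy = -32 + 4y = 0 gives y = 8. min AVC = 134 - 32·8 + 2·8^2 = 6.
So the shutdown price is £6.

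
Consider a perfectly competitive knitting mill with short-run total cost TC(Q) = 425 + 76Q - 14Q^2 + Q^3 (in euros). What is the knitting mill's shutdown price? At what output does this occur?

€27 per unit, at Q = 7

The firm shuts down when price falls below the minimum of average variable cost. AVC = VC/Q = 76 - 14Q + Q^2.
dAVC/dQ = -14 + 2Q = 0 gives Q = 7. min AVC = 76 - 14·7 + 7^2 = 27.
For P < €27 the firm produces nothing.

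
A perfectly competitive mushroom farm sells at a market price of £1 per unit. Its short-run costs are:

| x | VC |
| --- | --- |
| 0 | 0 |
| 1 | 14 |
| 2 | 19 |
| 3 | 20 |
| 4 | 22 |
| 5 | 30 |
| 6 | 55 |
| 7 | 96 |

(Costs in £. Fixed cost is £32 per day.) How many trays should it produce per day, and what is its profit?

x = 0 (shut down); profit = -£32

Compute π = P·x − TC at each output: x=0: -32; x=1: -45; x=2: -49; x=3: -49; x=4: -50; x=5: -57; x=6: -81; x=7: -121.
Profit is highest at x = 0. Equivalently, the lowest AVC in the table is 22/4 ≈ £5.50 at x = 4, and P = £1 falls below it — price never covers variable cost, so the firm shuts down and loses only its fixed cost.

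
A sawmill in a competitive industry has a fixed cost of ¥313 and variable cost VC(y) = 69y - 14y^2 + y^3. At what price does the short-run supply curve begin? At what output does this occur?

The firm shuts down when price falls below the minimum of average variable cost. AVC = VC/y = 69 - 14y + y^2.
At the minimum of AVC, MC = AVC. MC = 69 - 28y + 3y^2; setting MC = AVC gives 2y^2 - 14y = 0, so y = 7. min AVC = 20.
The firm shuts down for any P below ¥20.

¥20 per unit, at y = 7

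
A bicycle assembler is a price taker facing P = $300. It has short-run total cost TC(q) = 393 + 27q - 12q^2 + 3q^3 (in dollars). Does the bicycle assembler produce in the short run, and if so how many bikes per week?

Variable cost is VC = 27q - 12q^2 + 3q^3, so AVC = VC/q = 27 - 12q + 3q^2 and MC = dTC/dq = 27 - 24q + 9q^2.
AVC hits its minimum where MC = AVC, at q = 2, giving min AVC = 27 - 12·2 + 3·2^2 = $15.
Because $300 ≥ $15, revenue can cover variable cost; the firm operates.
Solving P = MC: -273 - 24q + 9q^2 = 0 ⇒ q = -13/3 or 7. On the upward-sloping branch, q* = 7.
Check: AVC at q = 7 is $90 ≤ P, so revenue covers variable cost.
Profit = P·q − TC = 300·7 − 1023 = $1077.

Produce at q = 7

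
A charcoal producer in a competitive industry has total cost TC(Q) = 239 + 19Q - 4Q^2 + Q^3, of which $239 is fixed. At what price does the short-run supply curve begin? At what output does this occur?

The shutdown price is the minimum of AVC. VC = 19Q - 4Q^2 + Q^3, so AVC = 19 - 4Q + Q^2.
At the minimum of AVC, MC = AVC. MC = 19 - 8Q + 3Q^2; setting MC = AVC gives 2Q^2 - 4Q = 0, so Q = 2. min AVC = 15.
So the shutdown price is $15.

$15 per unit, at Q = 2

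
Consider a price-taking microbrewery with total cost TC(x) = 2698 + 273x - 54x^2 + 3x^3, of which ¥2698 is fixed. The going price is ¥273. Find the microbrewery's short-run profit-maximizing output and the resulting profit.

AVC = 273 - 54x + 3x^2 has its minimum ¥30 at x = 9; price ¥273 clears that bar, so the firm operates.
MC = 273 - 108x + 9x^2. Setting P = MC and taking the root on the rising branch gives x* = 12.
TR = 273·12 = 3276. TC = 2698 + 684 = 3382. Profit = 3276 − 3382 = -¥106.
That loss of ¥106 beats the ¥2698 the firm would lose by shutting down; producing recovers ¥2592 of fixed cost.

Profit = -¥106 at x = 12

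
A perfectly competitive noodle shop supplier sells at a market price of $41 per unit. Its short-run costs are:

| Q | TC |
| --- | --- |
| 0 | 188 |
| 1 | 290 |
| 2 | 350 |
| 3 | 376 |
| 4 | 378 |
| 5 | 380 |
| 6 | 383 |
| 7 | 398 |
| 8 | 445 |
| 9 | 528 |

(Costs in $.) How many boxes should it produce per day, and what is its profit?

Q = 7; profit = -$111

Tabulate TR − TC: Q=0: -188; Q=1: -249; Q=2: -268; Q=3: -253; Q=4: -214; Q=5: -175; Q=6: -137; Q=7: -111; Q=8: -117; Q=9: -159.
Profit is maximized at Q = 7. AVC there is 210/7 = $30 ≤ P, so producing beats shutting down (which would give -$188).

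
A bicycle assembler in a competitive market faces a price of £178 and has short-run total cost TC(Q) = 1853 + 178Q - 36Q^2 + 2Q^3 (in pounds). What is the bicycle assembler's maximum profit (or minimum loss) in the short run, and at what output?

AVC = 178 - 36Q + 2Q^2 has its minimum £16 at Q = 9; price £178 clears that bar, so the firm operates.
With MC = 178 - 72Q + 6Q^2, P = MC on the upward-sloping part at Q* = 12.
TR = 178·12 = 2136. TC = 1853 + 408 = 2261. Profit = 2136 − 2261 = -£125.
That loss of £125 beats the £1853 the firm would lose by shutting down; producing recovers £1728 of fixed cost.

Profit = -£125 at Q = 12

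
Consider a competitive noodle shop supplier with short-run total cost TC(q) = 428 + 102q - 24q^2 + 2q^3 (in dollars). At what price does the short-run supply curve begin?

$30 per unit

Short-run supply begins at min AVC. From VC = 102q - 24q^2 + 2q^3, AVC = 102 - 24q + 2q^2.
dAVC/dq = -24 + 4q = 0 gives q = 6. min AVC = 102 - 24·6 + 2·6^2 = 30.
For P < $30 the firm produces nothing.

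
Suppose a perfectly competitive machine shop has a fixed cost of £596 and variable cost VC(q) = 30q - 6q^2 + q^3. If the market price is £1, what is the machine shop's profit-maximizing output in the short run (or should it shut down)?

Shut down

From TC, MC = TC'(q) = 30 - 12q + 3q^2 and AVC = VC/q = 30 - 6q + q^2.
The AVC parabola has its vertex at q = 6/2 = 3, where AVC = 30 - 6·3 + 3^2 = £21.
With P < min AVC (£1 < £21), every unit sold adds to the loss.
The firm minimizes its loss by shutting down and losing only its fixed cost of £596.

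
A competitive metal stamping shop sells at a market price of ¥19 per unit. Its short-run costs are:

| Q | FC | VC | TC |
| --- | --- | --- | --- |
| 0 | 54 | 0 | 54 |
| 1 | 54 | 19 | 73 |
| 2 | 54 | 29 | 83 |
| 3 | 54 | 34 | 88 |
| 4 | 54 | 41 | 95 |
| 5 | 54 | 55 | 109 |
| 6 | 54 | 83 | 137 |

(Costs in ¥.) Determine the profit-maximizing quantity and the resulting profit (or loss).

Compute π = P·Q − TC at each output: Q=0: -54; Q=1: -54; Q=2: -45; Q=3: -31; Q=4: -19; Q=5: -14; Q=6: -23.
Profit is maximized at Q = 5. AVC there is 55/5 = ¥11 ≤ P, so producing beats shutting down (which would give -¥54).

Q = 5; profit = -¥14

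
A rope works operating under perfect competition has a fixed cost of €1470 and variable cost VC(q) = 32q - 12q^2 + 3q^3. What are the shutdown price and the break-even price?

Shutdown price = min AVC. AVC = 32 - 12q + 3q^2, with vertex at q = 2 and minimum €20.
ATC = 1470/q + 32 - 12q + 3q^2. Setting dATC/dq = −1470/q^2 − 12 + 6q = 0 gives q = 7 (since 6·7^3 − 12·7^2 = 1470).
min ATC = 1470/7 + 32 − 12·7 + 3·7^2 = €305. That is the break-even price.
Between these two prices the firm operates at a loss; above €305 it earns a profit.

Shutdown price = €20; break-even price = €305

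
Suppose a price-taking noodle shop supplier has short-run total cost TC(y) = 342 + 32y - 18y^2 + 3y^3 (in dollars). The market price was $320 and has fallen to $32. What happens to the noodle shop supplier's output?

AVC = 32 - 18y + 3y^2, minimized at y = 3 where min AVC = $5. MC = 32 - 36y + 9y^2.
At P = $320 ≥ min AVC, set P = MC on the rising branch: y = 8.
At P = $32 ≥ min AVC, set P = MC: y = 4. The firm stays open but cuts output.

Output falls from 8 to 4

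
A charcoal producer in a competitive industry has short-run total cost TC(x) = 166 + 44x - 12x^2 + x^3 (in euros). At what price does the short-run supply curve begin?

€8 per unit

Short-run supply begins at min AVC. From VC = 44x - 12x^2 + x^3, AVC = 44 - 12x + x^2.
dAVC/dx = -12 + 2x = 0 gives x = 6. min AVC = 44 - 12·6 + 6^2 = 8.
The firm shuts down for any P below €8.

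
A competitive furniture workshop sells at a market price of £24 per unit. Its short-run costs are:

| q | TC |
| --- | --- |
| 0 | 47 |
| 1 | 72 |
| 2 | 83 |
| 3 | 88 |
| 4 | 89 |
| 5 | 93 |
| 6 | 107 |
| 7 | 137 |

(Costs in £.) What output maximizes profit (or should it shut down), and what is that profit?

q = 6; profit = £37

Tabulate TR − TC: q=0: -47; q=1: -48; q=2: -35; q=3: -16; q=4: 7; q=5: 27; q=6: 37; q=7: 31.
Profit is maximized at q = 6. AVC there is 60/6 = £10 ≤ P, so producing beats shutting down (which would give -£47).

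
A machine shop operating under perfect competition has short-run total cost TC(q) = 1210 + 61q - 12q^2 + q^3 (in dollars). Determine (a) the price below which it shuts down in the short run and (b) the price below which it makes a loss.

Shutdown price = $25; break-even price = $160

AVC = 61 - 12q + q^2; minimized at q = 6, giving min AVC = $25. That is the shutdown price.
ATC = 1210/q + 61 - 12q + q^2. Setting dATC/dq = −1210/q^2 − 12 + 2q = 0 gives q = 11 (since 2·11^3 − 12·11^2 = 1210).
min ATC = 1210/11 + 61 − 12·11 + 11^2 = $160. That is the break-even price.
For $25 ≤ P < $160 the firm produces at a loss; below $25 it shuts down.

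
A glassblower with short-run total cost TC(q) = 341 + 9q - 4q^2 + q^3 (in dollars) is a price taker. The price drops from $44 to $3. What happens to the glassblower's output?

AVC = 9 - 4q + q^2, minimized at q = 2 where min AVC = $5. MC = 9 - 8q + 3q^2.
With P = $44 above the shutdown price, P = MC gives q = 5.
At P = $3 < min AVC = $5, price no longer covers variable cost at any output, so the firm shuts down: q = 0.

Output falls from 5 to 0 (the firm shuts down)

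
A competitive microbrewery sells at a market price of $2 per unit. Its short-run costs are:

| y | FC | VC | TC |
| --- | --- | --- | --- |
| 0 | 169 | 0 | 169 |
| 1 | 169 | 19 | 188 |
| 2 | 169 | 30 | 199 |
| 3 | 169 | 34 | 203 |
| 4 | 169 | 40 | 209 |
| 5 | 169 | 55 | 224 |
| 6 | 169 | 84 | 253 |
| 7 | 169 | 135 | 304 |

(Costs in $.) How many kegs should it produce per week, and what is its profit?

y = 0 (shut down); profit = -$169

Profit at each row (π = 2y − TC): y=0: -169; y=1: -186; y=2: -195; y=3: -197; y=4: -201; y=5: -214; y=6: -241; y=7: -290.
Profit is highest at y = 0. Equivalently, the lowest AVC in the table is 40/4 ≈ $10 at y = 4, and P = $2 falls below it — price never covers variable cost, so the firm shuts down and loses only its fixed cost.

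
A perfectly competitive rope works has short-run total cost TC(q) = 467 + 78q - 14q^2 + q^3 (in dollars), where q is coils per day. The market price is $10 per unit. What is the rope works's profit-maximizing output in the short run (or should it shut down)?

Shut down

Strip out fixed cost: VC = 78q - 14q^2 + q^3. Then AVC = 78 - 14q + q^2 and MC = 78 - 28q + 3q^2.
The AVC parabola has its vertex at q = 14/2 = 7, where AVC = 78 - 14·7 + 7^2 = $29.
Since P = $10 < min AVC = $29, price fails to cover variable cost at any output.
Best response: produce nothing and absorb the $467 fixed cost.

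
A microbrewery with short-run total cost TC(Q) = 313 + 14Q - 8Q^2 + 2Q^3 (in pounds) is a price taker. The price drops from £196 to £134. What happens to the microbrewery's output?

MC = 14 - 16Q + 6Q^2; the shutdown threshold is min AVC = £6 (at Q = 2).
With P = £196 above the shutdown price, P = MC gives Q = 7.
At P = £134 ≥ min AVC, set P = MC: Q = 6. The firm stays open but cuts output.

Output falls from 7 to 6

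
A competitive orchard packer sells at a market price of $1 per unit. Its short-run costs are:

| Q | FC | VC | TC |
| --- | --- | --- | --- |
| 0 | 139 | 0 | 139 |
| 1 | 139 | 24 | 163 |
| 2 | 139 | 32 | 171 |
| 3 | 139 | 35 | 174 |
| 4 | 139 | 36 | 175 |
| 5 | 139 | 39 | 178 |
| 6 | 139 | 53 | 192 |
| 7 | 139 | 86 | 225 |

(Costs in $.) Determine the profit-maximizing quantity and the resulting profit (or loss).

Q = 0 (shut down); profit = -$139

Compute π = P·Q − TC at each output: Q=0: -139; Q=1: -162; Q=2: -169; Q=3: -171; Q=4: -171; Q=5: -173; Q=6: -186; Q=7: -218.
Profit is highest at Q = 0. Equivalently, the lowest AVC in the table is 39/5 ≈ $7.80 at Q = 5, and P = $1 falls below it — price never covers variable cost, so the firm shuts down and loses only its fixed cost.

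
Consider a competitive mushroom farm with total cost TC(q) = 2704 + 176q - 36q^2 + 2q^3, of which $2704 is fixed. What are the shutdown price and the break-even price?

Shutdown price = $14; break-even price = $254

Shutdown price = min AVC. AVC = 176 - 36q + 2q^2, with vertex at q = 9 and minimum $14.
ATC = 2704/q + 176 - 36q + 2q^2. Setting dATC/dq = −2704/q^2 − 36 + 4q = 0 gives q = 13 (since 4·13^3 − 36·13^2 = 2704).
min ATC = 2704/13 + 176 − 36·13 + 2·13^2 = $254. That is the break-even price.
Between these two prices the firm operates at a loss; above $254 it earns a profit.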